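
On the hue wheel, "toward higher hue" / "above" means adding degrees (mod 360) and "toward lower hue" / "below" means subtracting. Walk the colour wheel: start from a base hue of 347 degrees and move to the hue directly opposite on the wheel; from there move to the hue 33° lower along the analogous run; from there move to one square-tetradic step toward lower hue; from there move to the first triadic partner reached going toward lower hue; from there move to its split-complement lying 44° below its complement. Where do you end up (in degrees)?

+180° (complement): 347 + 180 = 527 → 527 − 360 = 167°
−33° (analog 33° ↓): 167 − 33 = 134°
−90° (square ↓): 134 − 90 = 44°
−120° (triadic ↓): 44 − 120 = -76 → -76 + 360 = 284°
+136° (split-comp 44° ↓): 284 + 136 = 420 → 420 − 360 = 60°

60°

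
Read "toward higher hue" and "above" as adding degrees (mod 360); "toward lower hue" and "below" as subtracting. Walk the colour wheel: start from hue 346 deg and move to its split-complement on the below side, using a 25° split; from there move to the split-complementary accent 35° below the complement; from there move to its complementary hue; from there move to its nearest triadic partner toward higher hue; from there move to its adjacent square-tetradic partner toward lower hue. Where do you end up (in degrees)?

split-comp 25° ↓ +155°: 346 + 155 = 501 → 501 − 360 = 141°
split-comp 35° ↓ +145°: 141 + 145 = 286°
complement +180°: 286 + 180 = 466 → 466 − 360 = 106°
triadic ↑ +120°: 106 + 120 = 226°
square ↓ −90°: 226 − 90 = 136°

136°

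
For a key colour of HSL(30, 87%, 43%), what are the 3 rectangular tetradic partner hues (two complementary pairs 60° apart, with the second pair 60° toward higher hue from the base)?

A rectangular tetradic uses two complementary pairs 60° apart: offsets 0°, 60°, 180°, 240°.
30 + 60 = 90°
30 + 180 = 210°
30 + 240 = 270°

90°, 210°, and 270°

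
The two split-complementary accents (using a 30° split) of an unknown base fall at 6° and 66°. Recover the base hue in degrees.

216°

The accents sit 30° either side of the complement, so the complement is their short-arc midpoint on the wheel.
Short-arc midpoint of 6° and 66°: 36°.
Base is 180° from the complement: 36 − 180 = -144 → -144 + 360 = 216°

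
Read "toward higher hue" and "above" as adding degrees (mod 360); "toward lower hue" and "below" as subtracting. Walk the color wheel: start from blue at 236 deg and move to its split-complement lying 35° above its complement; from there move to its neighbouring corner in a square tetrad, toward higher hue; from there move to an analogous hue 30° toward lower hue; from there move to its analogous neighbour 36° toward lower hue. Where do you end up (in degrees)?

115°

236 + 215 = 451 → 451 − 360 = 91°   (split-comp 35° ↑)
91 + 90 = 181°   (square ↑)
181 − 30 = 151°   (analog 30° ↓)
151 − 36 = 115°   (analog 36° ↓)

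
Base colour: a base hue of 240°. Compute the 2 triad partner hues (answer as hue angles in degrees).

0° and 120°

A triad places three hues 120° apart.
240 + 120 = 360 → 360 − 360 = 0°
240 + 240 = 480 → 480 − 360 = 120°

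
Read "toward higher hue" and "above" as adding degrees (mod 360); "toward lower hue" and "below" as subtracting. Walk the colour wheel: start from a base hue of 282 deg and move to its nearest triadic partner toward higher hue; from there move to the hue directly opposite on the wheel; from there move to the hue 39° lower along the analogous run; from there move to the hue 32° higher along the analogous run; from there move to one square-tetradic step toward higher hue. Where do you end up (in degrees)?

+120° (triadic ↑): 282 + 120 = 402 → 402 − 360 = 42°
+180° (complement): 42 + 180 = 222°
−39° (analog 39° ↓): 222 − 39 = 183°
+32° (analog 32° ↑): 183 + 32 = 215°
+90° (square ↑): 215 + 90 = 305°

305°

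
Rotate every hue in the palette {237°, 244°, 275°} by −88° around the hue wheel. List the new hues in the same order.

237 − 88 = 149°
244 − 88 = 156°
275 − 88 = 187°

149°, 156°, 187°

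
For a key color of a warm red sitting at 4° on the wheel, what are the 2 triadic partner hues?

124° and 244°

A triad places three hues 120° apart.
4 + 120 = 124°
4 + 240 = 244°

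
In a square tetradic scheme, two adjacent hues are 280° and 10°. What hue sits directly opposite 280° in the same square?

100°

A square tetradic scheme places four hues 90° apart; opposite corners are 180° apart.
280 + 180 = 460 → 460 − 360 = 100°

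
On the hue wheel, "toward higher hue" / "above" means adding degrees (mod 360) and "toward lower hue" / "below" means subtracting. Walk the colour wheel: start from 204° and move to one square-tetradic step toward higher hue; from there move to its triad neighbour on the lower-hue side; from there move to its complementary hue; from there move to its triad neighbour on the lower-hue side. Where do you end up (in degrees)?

234°

204 + 90 = 294°   (square ↑)
294 − 120 = 174°   (triadic ↓)
174 + 180 = 354°   (complement)
354 − 120 = 234°   (triadic ↓)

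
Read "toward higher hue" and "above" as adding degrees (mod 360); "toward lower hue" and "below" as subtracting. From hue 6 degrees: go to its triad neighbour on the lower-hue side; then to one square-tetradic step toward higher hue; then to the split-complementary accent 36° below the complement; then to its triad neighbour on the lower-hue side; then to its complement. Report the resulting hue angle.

180°

6 − 120 = -114 → -114 + 360 = 246°   (triadic ↓)
246 + 90 = 336°   (square ↑)
336 + 144 = 480 → 480 − 360 = 120°   (split-comp 36° ↓)
120 − 120 = 0°   (triadic ↓)
0 + 180 = 180°   (complement)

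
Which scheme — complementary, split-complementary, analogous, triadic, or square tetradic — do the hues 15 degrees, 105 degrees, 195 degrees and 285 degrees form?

Sort the hues: 15°, 105°, 195°, 285°.
Successive gaps around the wheel: 90°, 90°, 90°, 90°.
Four hues every 90° form a square tetradic scheme.

square tetradic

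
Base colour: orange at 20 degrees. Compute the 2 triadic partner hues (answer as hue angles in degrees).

140° and 260°

20 + 120 = 140°
20 + 240 = 260°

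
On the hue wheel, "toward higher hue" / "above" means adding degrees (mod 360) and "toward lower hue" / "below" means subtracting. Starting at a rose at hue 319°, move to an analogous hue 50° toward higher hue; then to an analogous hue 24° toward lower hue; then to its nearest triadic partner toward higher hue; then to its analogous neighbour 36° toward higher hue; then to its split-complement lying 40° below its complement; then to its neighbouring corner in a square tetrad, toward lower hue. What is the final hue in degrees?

+50° (analog 50° ↑): 319 + 50 = 369 → 369 − 360 = 9°
−24° (analog 24° ↓): 9 − 24 = -15 → -15 + 360 = 345°
+120° (triadic ↑): 345 + 120 = 465 → 465 − 360 = 105°
+36° (analog 36° ↑): 105 + 36 = 141°
+140° (split-comp 40° ↓): 141 + 140 = 281°
−90° (square ↓): 281 − 90 = 191°

191°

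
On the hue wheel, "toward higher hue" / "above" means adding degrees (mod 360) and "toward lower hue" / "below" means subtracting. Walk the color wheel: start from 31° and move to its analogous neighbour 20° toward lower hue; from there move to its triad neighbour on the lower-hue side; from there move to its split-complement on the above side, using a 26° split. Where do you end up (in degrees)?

−20° (analog 20° ↓): 31 − 20 = 11°
−120° (triadic ↓): 11 − 120 = -109 → -109 + 360 = 251°
+206° (split-comp 26° ↑): 251 + 206 = 457 → 457 − 360 = 97°

97°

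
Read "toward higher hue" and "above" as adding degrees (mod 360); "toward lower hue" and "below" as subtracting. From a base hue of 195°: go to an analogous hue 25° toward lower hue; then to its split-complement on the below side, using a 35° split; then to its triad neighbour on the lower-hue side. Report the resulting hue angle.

−25° (analog 25° ↓): 195 − 25 = 170°
+145° (split-comp 35° ↓): 170 + 145 = 315°
−120° (triadic ↓): 315 − 120 = 195°

195°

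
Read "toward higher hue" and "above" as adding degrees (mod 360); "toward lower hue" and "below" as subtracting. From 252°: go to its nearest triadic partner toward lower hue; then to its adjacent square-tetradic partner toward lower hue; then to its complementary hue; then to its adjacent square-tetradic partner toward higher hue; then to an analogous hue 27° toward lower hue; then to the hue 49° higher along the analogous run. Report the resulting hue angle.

334°

−120° (triadic ↓): 252 − 120 = 132°
−90° (square ↓): 132 − 90 = 42°
+180° (complement): 42 + 180 = 222°
+90° (square ↑): 222 + 90 = 312°
−27° (analog 27° ↓): 312 − 27 = 285°
+49° (analog 49° ↑): 285 + 49 = 334°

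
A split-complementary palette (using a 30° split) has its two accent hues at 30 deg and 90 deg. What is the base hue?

The accents sit 30° either side of the complement, so the complement is their short-arc midpoint on the wheel.
Short-arc midpoint of 30° and 90°: 60°.
Base is 180° from the complement: 60 − 180 = -120 → -120 + 360 = 240°

240°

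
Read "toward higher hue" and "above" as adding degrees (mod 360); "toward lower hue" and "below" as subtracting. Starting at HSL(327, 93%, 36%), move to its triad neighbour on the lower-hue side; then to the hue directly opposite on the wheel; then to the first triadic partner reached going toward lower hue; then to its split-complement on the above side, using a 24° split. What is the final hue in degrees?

−120° (triadic ↓): 327 − 120 = 207°
+180° (complement): 207 + 180 = 387 → 387 − 360 = 27°
−120° (triadic ↓): 27 − 120 = -93 → -93 + 360 = 267°
+204° (split-comp 24° ↑): 267 + 204 = 471 → 471 − 360 = 111°

111°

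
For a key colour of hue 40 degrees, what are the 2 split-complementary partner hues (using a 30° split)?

Complement of 40 degrees: 40 + 180 = 220°
220 − 30 = 190°
220 + 30 = 250°

190° and 250°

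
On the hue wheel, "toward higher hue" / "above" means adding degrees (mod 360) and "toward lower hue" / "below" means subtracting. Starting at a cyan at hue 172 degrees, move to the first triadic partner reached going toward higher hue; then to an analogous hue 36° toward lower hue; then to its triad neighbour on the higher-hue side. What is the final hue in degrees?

triadic ↑ +120°: 172 + 120 = 292°
analog 36° ↓ −36°: 292 − 36 = 256°
triadic ↑ +120°: 256 + 120 = 376 → 376 − 360 = 16°

16°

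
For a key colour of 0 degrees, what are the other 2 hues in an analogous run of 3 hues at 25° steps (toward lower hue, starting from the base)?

Analogous hues sit every 25° along the wheel.
0 − 25 = -25 → -25 + 360 = 335°
0 − 50 = -50 → -50 + 360 = 310°

335° and 310°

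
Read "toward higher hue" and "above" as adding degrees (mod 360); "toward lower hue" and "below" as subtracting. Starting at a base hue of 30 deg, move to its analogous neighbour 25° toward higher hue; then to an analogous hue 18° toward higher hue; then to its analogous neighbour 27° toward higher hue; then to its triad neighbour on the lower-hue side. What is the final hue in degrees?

analog 25° ↑ +25°: 30 + 25 = 55°
analog 18° ↑ +18°: 55 + 18 = 73°
analog 27° ↑ +27°: 73 + 27 = 100°
triadic ↓ −120°: 100 − 120 = -20 → -20 + 360 = 340°

340°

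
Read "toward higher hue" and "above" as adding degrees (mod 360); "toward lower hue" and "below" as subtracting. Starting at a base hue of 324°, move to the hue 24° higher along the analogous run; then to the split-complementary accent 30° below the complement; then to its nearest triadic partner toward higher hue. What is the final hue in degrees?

258°

324 + 24 = 348°   (analog 24° ↑)
348 + 150 = 498 → 498 − 360 = 138°   (split-comp 30° ↓)
138 + 120 = 258°   (triadic ↑)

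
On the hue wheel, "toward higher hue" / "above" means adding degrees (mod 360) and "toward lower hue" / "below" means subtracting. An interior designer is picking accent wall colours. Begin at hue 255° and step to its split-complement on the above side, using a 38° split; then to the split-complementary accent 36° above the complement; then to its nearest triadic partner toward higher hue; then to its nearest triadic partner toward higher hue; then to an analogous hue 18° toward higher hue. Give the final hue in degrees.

split-comp 38° ↑ +218°: 255 + 218 = 473 → 473 − 360 = 113°
split-comp 36° ↑ +216°: 113 + 216 = 329°
triadic ↑ +120°: 329 + 120 = 449 → 449 − 360 = 89°
triadic ↑ +120°: 89 + 120 = 209°
analog 18° ↑ +18°: 209 + 18 = 227°

227°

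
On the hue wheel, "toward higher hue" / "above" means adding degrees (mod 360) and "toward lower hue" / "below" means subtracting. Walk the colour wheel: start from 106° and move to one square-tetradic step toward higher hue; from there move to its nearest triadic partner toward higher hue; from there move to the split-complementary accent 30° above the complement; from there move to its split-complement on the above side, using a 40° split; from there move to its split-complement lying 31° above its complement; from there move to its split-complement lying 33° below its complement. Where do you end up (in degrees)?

+90° (square ↑): 106 + 90 = 196°
+120° (triadic ↑): 196 + 120 = 316°
+210° (split-comp 30° ↑): 316 + 210 = 526 → 526 − 360 = 166°
+220° (split-comp 40° ↑): 166 + 220 = 386 → 386 − 360 = 26°
+211° (split-comp 31° ↑): 26 + 211 = 237°
+147° (split-comp 33° ↓): 237 + 147 = 384 → 384 − 360 = 24°

24°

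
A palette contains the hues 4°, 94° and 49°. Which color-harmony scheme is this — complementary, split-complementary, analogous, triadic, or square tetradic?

analogous

Sort the hues: 4°, 49°, 94°.
Successive gaps around the wheel: 45°, 45°, 270°.
A run of hues at equal small steps (45°) with one large closing gap is an analogous group.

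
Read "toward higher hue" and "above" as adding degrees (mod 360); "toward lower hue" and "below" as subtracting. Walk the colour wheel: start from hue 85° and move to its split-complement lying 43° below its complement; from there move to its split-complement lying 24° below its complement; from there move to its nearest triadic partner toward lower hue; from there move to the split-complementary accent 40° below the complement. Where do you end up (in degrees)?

38°

85 + 137 = 222°   (split-comp 43° ↓)
222 + 156 = 378 → 378 − 360 = 18°   (split-comp 24° ↓)
18 − 120 = -102 → -102 + 360 = 258°   (triadic ↓)
258 + 140 = 398 → 398 − 360 = 38°   (split-comp 40° ↓)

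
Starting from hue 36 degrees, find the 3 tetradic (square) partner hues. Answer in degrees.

126°, 216°, 306°

A square tetradic scheme places four hues every 90°.
36 + 90 = 126°
36 + 180 = 216°
36 + 270 = 306°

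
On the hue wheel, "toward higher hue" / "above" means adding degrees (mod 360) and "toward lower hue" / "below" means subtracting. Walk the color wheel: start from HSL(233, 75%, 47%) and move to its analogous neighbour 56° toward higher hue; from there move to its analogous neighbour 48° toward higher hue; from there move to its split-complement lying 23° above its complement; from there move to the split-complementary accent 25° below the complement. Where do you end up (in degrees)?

analog 56° ↑ +56°: 233 + 56 = 289°
analog 48° ↑ +48°: 289 + 48 = 337°
split-comp 23° ↑ +203°: 337 + 203 = 540 → 540 − 360 = 180°
split-comp 25° ↓ +155°: 180 + 155 = 335°

335°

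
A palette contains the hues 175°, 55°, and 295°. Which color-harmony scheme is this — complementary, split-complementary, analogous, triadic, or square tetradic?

Sort the hues: 55°, 175°, 295°.
Successive gaps around the wheel: 120°, 120°, 120°.
Three hues equally spaced 120° apart form a triad.

triadic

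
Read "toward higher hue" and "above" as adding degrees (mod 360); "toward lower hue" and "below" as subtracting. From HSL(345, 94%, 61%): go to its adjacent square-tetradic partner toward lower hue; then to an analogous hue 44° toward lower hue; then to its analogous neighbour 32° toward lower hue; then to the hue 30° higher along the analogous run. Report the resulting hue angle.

209°

square ↓ −90°: 345 − 90 = 255°
analog 44° ↓ −44°: 255 − 44 = 211°
analog 32° ↓ −32°: 211 − 32 = 179°
analog 30° ↑ +30°: 179 + 30 = 209°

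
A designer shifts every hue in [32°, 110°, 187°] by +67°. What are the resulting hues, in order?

32 + 67 = 99°
110 + 67 = 177°
187 + 67 = 254°

99°, 177°, 254°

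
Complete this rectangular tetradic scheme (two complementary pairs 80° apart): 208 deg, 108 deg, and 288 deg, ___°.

28°

A rectangular tetradic uses two complementary pairs 80° apart: offsets 0°, 80°, 180°, 260°.
Among {108°, 208°, 288°}, 288° and 108° are a 180° pair.
The remaining hue 208° needs its own complement: 208 + 180 = 388 → 388 − 360 = 28°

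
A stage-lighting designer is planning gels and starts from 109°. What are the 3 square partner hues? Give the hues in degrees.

199°, 289° and 19°

A square tetradic scheme places four hues every 90°.
109 + 90 = 199°
109 + 180 = 289°
109 + 270 = 379 → 379 − 360 = 19°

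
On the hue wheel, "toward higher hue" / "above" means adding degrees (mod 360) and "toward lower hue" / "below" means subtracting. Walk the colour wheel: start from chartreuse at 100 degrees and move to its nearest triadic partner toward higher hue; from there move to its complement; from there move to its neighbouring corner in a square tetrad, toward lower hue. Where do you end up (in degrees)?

310°

+120° (triadic ↑): 100 + 120 = 220°
+180° (complement): 220 + 180 = 400 → 400 − 360 = 40°
−90° (square ↓): 40 − 90 = -50 → -50 + 360 = 310°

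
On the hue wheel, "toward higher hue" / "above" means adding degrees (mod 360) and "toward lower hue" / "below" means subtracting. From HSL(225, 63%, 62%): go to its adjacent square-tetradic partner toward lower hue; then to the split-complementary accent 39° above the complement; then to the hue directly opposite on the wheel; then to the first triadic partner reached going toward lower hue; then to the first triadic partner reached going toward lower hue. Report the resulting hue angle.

294°

square ↓ −90°: 225 − 90 = 135°
split-comp 39° ↑ +219°: 135 + 219 = 354°
complement +180°: 354 + 180 = 534 → 534 − 360 = 174°
triadic ↓ −120°: 174 − 120 = 54°
triadic ↓ −120°: 54 − 120 = -66 → -66 + 360 = 294°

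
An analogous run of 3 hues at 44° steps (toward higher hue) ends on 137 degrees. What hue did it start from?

49°

2 steps of 44° (toward higher hue) give a net shift of +88°.
Start = end − shift: 137 − 88 = 49°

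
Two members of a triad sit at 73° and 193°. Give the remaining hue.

313°

A triad spaces three hues 120° apart.
The full set is {73°, 193°, 313°}.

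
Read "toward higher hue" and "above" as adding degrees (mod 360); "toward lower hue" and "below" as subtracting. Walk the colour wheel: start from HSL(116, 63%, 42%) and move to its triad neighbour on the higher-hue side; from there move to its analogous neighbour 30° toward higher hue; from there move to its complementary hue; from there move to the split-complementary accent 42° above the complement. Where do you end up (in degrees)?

308°

triadic ↑ +120°: 116 + 120 = 236°
analog 30° ↑ +30°: 236 + 30 = 266°
complement +180°: 266 + 180 = 446 → 446 − 360 = 86°
split-comp 42° ↑ +222°: 86 + 222 = 308°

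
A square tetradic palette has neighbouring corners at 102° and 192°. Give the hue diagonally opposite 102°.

282°

A square tetradic scheme places four hues 90° apart; opposite corners are 180° apart.
102 + 180 = 282°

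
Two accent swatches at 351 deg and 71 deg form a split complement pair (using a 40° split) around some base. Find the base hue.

The accents sit 40° either side of the complement, so the complement is their short-arc midpoint on the wheel.
Short-arc midpoint of 351° and 71°: 31°.
Base is 180° from the complement: 31 − 180 = -149 → -149 + 360 = 211°

211°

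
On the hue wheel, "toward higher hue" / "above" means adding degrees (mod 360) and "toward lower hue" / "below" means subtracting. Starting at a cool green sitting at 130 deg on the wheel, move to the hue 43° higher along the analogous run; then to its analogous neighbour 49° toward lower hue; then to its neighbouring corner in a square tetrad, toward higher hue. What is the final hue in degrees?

214°

+43° (analog 43° ↑): 130 + 43 = 173°
−49° (analog 49° ↓): 173 − 49 = 124°
+90° (square ↑): 124 + 90 = 214°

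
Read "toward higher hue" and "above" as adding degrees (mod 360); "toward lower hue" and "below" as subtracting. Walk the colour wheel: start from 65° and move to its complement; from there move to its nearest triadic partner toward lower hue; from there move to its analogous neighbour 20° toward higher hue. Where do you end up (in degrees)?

145°

65 + 180 = 245°   (complement)
245 − 120 = 125°   (triadic ↓)
125 + 20 = 145°   (analog 20° ↑)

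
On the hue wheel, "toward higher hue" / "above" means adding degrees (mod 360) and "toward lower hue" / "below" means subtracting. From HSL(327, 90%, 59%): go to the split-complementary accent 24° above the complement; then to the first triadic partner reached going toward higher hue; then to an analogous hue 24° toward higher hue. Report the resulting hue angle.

315°

+204° (split-comp 24° ↑): 327 + 204 = 531 → 531 − 360 = 171°
+120° (triadic ↑): 171 + 120 = 291°
+24° (analog 24° ↑): 291 + 24 = 315°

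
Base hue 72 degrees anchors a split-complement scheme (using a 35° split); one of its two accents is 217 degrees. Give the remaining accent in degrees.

287°

Split-complementary hues sit 35° either side of the complement.
Complement of the base 72°: 72 + 180 = 252°
The given accent 217° is 35° one side of 252°; the other accent sits 35° the other side: 252 + 35 = 287°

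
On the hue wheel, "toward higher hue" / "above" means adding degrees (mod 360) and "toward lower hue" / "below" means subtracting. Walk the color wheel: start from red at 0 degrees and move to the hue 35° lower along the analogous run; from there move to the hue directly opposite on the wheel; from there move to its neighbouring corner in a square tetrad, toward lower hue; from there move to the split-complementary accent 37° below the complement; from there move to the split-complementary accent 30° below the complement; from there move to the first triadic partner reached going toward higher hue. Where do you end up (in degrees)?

analog 35° ↓ −35°: 0 − 35 = -35 → -35 + 360 = 325°
complement +180°: 325 + 180 = 505 → 505 − 360 = 145°
square ↓ −90°: 145 − 90 = 55°
split-comp 37° ↓ +143°: 55 + 143 = 198°
split-comp 30° ↓ +150°: 198 + 150 = 348°
triadic ↑ +120°: 348 + 120 = 468 → 468 − 360 = 108°

108°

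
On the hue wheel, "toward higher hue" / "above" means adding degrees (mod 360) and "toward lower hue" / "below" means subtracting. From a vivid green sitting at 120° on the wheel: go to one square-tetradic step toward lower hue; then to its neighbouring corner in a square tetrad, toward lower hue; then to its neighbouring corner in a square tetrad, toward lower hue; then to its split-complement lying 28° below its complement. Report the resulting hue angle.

2°

120 − 90 = 30°   (square ↓)
30 − 90 = -60 → -60 + 360 = 300°   (square ↓)
300 − 90 = 210°   (square ↓)
210 + 152 = 362 → 362 − 360 = 2°   (split-comp 28° ↓)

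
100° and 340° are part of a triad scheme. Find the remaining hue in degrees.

220°

A triad places three hues 120° apart.
The full set through 100° is {100°, 220°, 340°}.
Given {100°, 340°}, the missing hue is 220°.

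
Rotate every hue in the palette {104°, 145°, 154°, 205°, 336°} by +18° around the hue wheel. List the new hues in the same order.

122°, 163°, 172°, 223°, 354°

104 + 18 = 122°
145 + 18 = 163°
154 + 18 = 172°
205 + 18 = 223°
336 + 18 = 354°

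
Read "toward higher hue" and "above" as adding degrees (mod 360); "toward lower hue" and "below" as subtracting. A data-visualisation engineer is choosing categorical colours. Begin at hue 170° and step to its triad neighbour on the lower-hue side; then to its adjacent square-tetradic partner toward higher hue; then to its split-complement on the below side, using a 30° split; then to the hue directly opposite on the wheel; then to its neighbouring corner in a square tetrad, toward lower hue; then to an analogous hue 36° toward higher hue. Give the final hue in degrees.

56°

170 − 120 = 50°   (triadic ↓)
50 + 90 = 140°   (square ↑)
140 + 150 = 290°   (split-comp 30° ↓)
290 + 180 = 470 → 470 − 360 = 110°   (complement)
110 − 90 = 20°   (square ↓)
20 + 36 = 56°   (analog 36° ↑)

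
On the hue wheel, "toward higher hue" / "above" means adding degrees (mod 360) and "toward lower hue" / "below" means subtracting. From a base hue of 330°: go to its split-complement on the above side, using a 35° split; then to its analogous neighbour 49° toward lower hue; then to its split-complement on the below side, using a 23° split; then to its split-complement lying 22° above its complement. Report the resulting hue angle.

split-comp 35° ↑ +215°: 330 + 215 = 545 → 545 − 360 = 185°
analog 49° ↓ −49°: 185 − 49 = 136°
split-comp 23° ↓ +157°: 136 + 157 = 293°
split-comp 22° ↑ +202°: 293 + 202 = 495 → 495 − 360 = 135°

135°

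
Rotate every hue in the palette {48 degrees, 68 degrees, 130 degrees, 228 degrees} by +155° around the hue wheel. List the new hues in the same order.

48 + 155 = 203°
68 + 155 = 223°
130 + 155 = 285°
228 + 155 = 383 → 383 − 360 = 23°

203°, 223°, 285°, 23°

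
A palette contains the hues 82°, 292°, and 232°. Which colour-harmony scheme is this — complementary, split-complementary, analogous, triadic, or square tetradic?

Sort the hues: 82°, 232°, 292°.
Successive gaps around the wheel: 150°, 60°, 150°.
Two 150° gaps and one 60° gap — a base hue opposite a pair of accents 30° either side of its complement — is the split-complementary pattern.

split-complementary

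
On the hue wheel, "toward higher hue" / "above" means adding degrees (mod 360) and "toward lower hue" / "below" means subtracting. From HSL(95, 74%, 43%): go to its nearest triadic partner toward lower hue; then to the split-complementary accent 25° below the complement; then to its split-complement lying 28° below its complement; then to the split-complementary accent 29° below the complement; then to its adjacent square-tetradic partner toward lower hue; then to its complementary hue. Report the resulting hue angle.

163°

95 − 120 = -25 → -25 + 360 = 335°   (triadic ↓)
335 + 155 = 490 → 490 − 360 = 130°   (split-comp 25° ↓)
130 + 152 = 282°   (split-comp 28° ↓)
282 + 151 = 433 → 433 − 360 = 73°   (split-comp 29° ↓)
73 − 90 = -17 → -17 + 360 = 343°   (square ↓)
343 + 180 = 523 → 523 − 360 = 163°   (complement)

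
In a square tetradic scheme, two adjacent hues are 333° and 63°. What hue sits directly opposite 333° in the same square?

A square tetradic scheme places four hues 90° apart; opposite corners are 180° apart.
333 + 180 = 513 → 513 − 360 = 153°

153°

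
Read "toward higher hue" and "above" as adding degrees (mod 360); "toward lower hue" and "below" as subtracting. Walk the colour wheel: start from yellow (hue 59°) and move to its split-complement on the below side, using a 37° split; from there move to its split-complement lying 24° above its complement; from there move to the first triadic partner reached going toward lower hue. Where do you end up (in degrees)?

286°

59 + 143 = 202°   (split-comp 37° ↓)
202 + 204 = 406 → 406 − 360 = 46°   (split-comp 24° ↑)
46 − 120 = -74 → -74 + 360 = 286°   (triadic ↓)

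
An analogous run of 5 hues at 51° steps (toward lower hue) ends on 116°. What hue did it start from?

4 steps of 51° (toward lower hue) give a net shift of −204°.
Start = end − shift: 116 + 204 = 320°

320°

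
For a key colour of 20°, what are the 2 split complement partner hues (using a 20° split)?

180° and 220°

Split-complementary hues sit 20° either side of the complement.
Complement of 20°: 20 + 180 = 200°
200 − 20 = 180°
200 + 20 = 220°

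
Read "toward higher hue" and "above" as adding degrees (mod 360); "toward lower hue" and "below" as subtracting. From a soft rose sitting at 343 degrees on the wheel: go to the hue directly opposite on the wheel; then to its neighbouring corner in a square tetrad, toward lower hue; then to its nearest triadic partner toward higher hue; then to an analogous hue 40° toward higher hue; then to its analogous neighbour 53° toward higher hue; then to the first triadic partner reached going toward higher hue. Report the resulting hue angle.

46°

+180° (complement): 343 + 180 = 523 → 523 − 360 = 163°
−90° (square ↓): 163 − 90 = 73°
+120° (triadic ↑): 73 + 120 = 193°
+40° (analog 40° ↑): 193 + 40 = 233°
+53° (analog 53° ↑): 233 + 53 = 286°
+120° (triadic ↑): 286 + 120 = 406 → 406 − 360 = 46°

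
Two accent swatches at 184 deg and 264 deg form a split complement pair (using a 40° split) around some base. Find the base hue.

44°

The accents sit 40° either side of the complement, so the complement is their short-arc midpoint on the wheel.
Short-arc midpoint of 184° and 264°: 224°.
Base is 180° from the complement: 224 − 180 = 44°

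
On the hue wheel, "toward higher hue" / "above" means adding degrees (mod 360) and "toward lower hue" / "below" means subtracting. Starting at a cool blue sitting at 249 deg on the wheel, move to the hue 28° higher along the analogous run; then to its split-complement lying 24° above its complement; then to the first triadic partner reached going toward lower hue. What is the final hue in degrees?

1°

249 + 28 = 277°   (analog 28° ↑)
277 + 204 = 481 → 481 − 360 = 121°   (split-comp 24° ↑)
121 − 120 = 1°   (triadic ↓)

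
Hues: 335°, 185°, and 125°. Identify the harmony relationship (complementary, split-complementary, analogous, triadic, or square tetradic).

Sort the hues: 125°, 185°, 335°.
Successive gaps around the wheel: 60°, 150°, 150°.
Two 150° gaps and one 60° gap — a base hue opposite a pair of accents 30° either side of its complement — is the split-complementary pattern.

split-complementary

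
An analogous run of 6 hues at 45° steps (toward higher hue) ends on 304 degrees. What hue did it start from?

5 steps of 45° (toward higher hue) give a net shift of +225°.
Start = end − shift: 304 − 225 = 79°

79°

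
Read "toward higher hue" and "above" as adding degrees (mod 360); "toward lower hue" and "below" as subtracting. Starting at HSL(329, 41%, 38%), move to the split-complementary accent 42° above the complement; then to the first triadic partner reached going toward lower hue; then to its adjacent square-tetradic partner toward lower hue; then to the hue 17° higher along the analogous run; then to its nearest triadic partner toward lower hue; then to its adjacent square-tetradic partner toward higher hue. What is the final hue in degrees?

328°

+222° (split-comp 42° ↑): 329 + 222 = 551 → 551 − 360 = 191°
−120° (triadic ↓): 191 − 120 = 71°
−90° (square ↓): 71 − 90 = -19 → -19 + 360 = 341°
+17° (analog 17° ↑): 341 + 17 = 358°
−120° (triadic ↓): 358 − 120 = 238°
+90° (square ↑): 238 + 90 = 328°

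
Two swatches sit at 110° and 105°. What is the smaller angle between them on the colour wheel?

|110 − 105| = 5.
5 ≤ 180, so the shorter arc is 5°.

5°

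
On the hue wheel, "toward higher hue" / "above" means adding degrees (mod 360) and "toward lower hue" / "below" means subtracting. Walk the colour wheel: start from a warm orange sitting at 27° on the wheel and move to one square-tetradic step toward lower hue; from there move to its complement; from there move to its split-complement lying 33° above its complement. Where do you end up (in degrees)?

27 − 90 = -63 → -63 + 360 = 297°   (square ↓)
297 + 180 = 477 → 477 − 360 = 117°   (complement)
117 + 213 = 330°   (split-comp 33° ↑)

330°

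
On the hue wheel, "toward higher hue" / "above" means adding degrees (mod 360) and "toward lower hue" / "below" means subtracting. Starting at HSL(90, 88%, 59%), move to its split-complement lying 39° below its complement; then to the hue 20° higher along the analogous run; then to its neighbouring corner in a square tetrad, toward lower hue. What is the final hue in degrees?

split-comp 39° ↓ +141°: 90 + 141 = 231°
analog 20° ↑ +20°: 231 + 20 = 251°
square ↓ −90°: 251 − 90 = 161°

161°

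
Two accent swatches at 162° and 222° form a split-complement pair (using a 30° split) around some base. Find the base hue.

The accents sit 30° either side of the complement, so the complement is their short-arc midpoint on the wheel.
Short-arc midpoint of 162° and 222°: 192°.
Base is 180° from the complement: 192 − 180 = 12°

12°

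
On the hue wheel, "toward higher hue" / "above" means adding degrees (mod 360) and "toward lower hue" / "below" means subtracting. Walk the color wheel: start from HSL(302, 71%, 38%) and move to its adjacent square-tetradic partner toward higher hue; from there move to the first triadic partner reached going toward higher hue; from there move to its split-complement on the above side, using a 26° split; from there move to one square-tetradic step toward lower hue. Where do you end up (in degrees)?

302 + 90 = 392 → 392 − 360 = 32°   (square ↑)
32 + 120 = 152°   (triadic ↑)
152 + 206 = 358°   (split-comp 26° ↑)
358 − 90 = 268°   (square ↓)

268°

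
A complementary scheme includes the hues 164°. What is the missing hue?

344°

The complement sits 180° across the wheel.
The full set through 164° is {164°, 344°}.
Given {164°}, the missing hue is 344°.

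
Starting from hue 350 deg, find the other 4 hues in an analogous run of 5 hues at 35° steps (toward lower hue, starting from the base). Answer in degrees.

Analogous hues sit every 35° along the wheel.
350 − 35 = 315°
350 − 70 = 280°
350 − 105 = 245°
350 − 140 = 210°

315°, 280°, 245°, 210°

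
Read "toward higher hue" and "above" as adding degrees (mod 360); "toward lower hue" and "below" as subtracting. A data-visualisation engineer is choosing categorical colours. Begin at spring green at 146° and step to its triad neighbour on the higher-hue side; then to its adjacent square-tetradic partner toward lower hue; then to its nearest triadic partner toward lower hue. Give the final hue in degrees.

146 + 120 = 266°   (triadic ↑)
266 − 90 = 176°   (square ↓)
176 − 120 = 56°   (triadic ↓)

56°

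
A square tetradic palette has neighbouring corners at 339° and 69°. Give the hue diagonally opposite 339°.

A square tetradic scheme places four hues 90° apart; opposite corners are 180° apart.
339 + 180 = 519 → 519 − 360 = 159°

159°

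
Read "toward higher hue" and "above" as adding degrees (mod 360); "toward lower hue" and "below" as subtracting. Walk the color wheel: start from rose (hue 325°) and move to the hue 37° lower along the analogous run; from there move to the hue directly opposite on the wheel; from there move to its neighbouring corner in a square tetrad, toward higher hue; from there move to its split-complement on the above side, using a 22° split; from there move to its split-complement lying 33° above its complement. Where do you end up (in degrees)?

−37° (analog 37° ↓): 325 − 37 = 288°
+180° (complement): 288 + 180 = 468 → 468 − 360 = 108°
+90° (square ↑): 108 + 90 = 198°
+202° (split-comp 22° ↑): 198 + 202 = 400 → 400 − 360 = 40°
+213° (split-comp 33° ↑): 40 + 213 = 253°

253°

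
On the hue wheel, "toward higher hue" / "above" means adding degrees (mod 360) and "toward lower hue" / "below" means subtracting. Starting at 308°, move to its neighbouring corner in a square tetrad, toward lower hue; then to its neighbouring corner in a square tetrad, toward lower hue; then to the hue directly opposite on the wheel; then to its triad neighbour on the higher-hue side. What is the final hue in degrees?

68°

square ↓ −90°: 308 − 90 = 218°
square ↓ −90°: 218 − 90 = 128°
complement +180°: 128 + 180 = 308°
triadic ↑ +120°: 308 + 120 = 428 → 428 − 360 = 68°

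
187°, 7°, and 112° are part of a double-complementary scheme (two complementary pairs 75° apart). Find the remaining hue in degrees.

A rectangular tetradic uses two complementary pairs 75° apart: offsets 0°, 75°, 180°, 255°.
Among {7°, 112°, 187°}, 7° and 187° are a 180° pair.
The remaining hue 112° needs its own complement: 112 + 180 = 292°

292°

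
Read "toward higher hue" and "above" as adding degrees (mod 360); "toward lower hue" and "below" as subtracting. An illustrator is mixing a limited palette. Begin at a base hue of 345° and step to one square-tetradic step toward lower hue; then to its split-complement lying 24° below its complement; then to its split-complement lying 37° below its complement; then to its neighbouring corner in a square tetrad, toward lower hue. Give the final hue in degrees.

104°

−90° (square ↓): 345 − 90 = 255°
+156° (split-comp 24° ↓): 255 + 156 = 411 → 411 − 360 = 51°
+143° (split-comp 37° ↓): 51 + 143 = 194°
−90° (square ↓): 194 − 90 = 104°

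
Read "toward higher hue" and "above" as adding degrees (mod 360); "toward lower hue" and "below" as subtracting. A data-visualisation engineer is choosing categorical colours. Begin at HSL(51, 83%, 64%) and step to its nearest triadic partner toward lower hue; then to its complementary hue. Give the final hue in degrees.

111°

triadic ↓ −120°: 51 − 120 = -69 → -69 + 360 = 291°
complement +180°: 291 + 180 = 471 → 471 − 360 = 111°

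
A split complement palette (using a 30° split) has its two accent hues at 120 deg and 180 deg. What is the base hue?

330°

The accents sit 30° either side of the complement, so the complement is their short-arc midpoint on the wheel.
Short-arc midpoint of 120° and 180°: 150°.
Base is 180° from the complement: 150 − 180 = -30 → -30 + 360 = 330°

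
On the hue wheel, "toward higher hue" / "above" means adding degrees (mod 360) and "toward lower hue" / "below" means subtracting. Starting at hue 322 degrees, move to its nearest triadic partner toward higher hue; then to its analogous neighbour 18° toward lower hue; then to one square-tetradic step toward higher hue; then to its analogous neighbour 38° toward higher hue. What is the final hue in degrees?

322 + 120 = 442 → 442 − 360 = 82°   (triadic ↑)
82 − 18 = 64°   (analog 18° ↓)
64 + 90 = 154°   (square ↑)
154 + 38 = 192°   (analog 38° ↑)

192°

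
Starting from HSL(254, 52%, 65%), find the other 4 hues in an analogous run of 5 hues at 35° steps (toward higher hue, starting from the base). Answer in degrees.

289°, 324°, 359° and 34°

Analogous hues sit every 35° along the wheel.
254 + 35 = 289°
254 + 70 = 324°
254 + 105 = 359°
254 + 140 = 394 → 394 − 360 = 34°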